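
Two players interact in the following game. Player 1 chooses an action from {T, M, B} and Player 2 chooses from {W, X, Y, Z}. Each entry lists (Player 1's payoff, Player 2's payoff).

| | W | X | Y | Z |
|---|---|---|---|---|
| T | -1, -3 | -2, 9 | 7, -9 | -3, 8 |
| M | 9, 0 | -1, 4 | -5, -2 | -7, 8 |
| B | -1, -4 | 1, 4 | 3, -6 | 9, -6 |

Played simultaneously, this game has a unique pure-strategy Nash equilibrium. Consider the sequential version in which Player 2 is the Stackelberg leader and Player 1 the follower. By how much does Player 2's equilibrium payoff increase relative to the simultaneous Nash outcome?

Backward induction with Player 2 moving first.
- W → Player 1 plays M (best of -1, 9, -1); Player 2 gets 0.
- X → Player 1 plays B (best of -2, -1, 1); Player 2 gets 4.
- Y → Player 1 plays T (best of 7, -5, 3); Player 2 gets -9.
- Z → Player 1 plays B (best of -3, -7, 9); Player 2 gets -6.
Player 2's induced payoffs are 0, 4, -9, -6, so Player 2 commits to X. Subgame-perfect outcome: (B, X) with payoffs (1, 4).
For the simultaneous game, intersect best replies.
Player 1's best replies: W→M; X→B; Y→T; Z→B.
Player 2's best replies: T→X; M→Z; B→X.
The unique mutual best reply is (B, X), giving (1, 4).
Player 2's commitment gain: 4 − 4 = 0.

0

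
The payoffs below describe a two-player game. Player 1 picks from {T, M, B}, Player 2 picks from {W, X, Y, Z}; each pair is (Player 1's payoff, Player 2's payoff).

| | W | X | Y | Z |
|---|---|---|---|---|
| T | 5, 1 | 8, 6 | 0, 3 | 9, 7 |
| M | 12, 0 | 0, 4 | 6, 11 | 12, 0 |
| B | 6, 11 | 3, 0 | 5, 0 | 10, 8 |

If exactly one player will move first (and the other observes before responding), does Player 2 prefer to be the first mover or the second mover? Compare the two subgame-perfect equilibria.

If Player 1 leads: Player 2's best replies are T→Z, M→Y, B→W; Player 1's induced payoffs 9, 6, 6; outcome (T, Z), payoffs (9, 7).
If Player 2 leads: Player 1's best replies are W→M, X→T, Y→M, Z→M; Player 2's induced payoffs 0, 6, 11, 0; outcome (M, Y), payoffs (6, 11).
Player 2 gets 11 moving first and 7 moving second, so Player 2 prefers to move first.

first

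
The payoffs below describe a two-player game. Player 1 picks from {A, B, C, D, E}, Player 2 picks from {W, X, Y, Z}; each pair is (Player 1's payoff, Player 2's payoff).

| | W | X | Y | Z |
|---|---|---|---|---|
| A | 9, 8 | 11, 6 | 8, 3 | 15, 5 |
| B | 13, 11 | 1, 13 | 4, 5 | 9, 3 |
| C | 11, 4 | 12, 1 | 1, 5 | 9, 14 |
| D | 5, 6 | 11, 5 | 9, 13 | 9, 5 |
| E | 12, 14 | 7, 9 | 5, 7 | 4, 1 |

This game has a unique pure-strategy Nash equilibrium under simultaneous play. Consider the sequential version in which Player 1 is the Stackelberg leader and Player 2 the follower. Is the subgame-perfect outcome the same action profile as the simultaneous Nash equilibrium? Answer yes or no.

Work backward from Player 2's decision.
- A: Player 2 compares 8, 6, 3, 5 and picks W; Player 1 would get 9.
- B: Player 2 compares 11, 13, 5, 3 and picks X; Player 1 would get 1.
- C: Player 2 compares 4, 1, 5, 14 and picks Z; Player 1 would get 9.
- D: Player 2 compares 6, 5, 13, 5 and picks Y; Player 1 would get 9.
- E: Player 2 compares 14, 9, 7, 1 and picks W; Player 1 would get 12.
Player 1's induced payoffs are 9, 1, 9, 9, 12, so Player 1 commits to E. Subgame-perfect outcome: (E, W) with payoffs (12, 14).
Under simultaneous play:
Player 1's best replies: W→B; X→C; Y→D; Z→A.
Player 2's best replies: A→W; B→X; C→Z; D→Y; E→W.
The unique mutual best reply is (D, Y), giving (9, 13).
Sequential outcome (E, W) differs from the Nash profile (D, Y).

no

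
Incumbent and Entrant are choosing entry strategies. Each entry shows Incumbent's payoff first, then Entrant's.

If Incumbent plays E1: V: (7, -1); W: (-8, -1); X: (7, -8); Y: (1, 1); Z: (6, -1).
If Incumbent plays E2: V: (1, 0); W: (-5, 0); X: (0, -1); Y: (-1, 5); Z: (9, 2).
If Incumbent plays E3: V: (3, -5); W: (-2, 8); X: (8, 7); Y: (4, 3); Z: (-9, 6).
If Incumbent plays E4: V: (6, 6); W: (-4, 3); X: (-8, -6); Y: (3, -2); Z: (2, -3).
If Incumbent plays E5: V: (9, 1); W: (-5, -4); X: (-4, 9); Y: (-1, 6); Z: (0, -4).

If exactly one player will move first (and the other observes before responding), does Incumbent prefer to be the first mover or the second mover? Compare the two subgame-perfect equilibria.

If Incumbent leads: Entrant's best replies are E1→Y, E2→Y, E3→W, E4→V, E5→X; Incumbent's induced payoffs 1, -1, -2, 6, -4; outcome (E4, V), payoffs (6, 6).
If Entrant leads: Incumbent's best replies are V→E5, W→E3, X→E3, Y→E3, Z→E2; Entrant's induced payoffs 1, 8, 7, 3, 2; outcome (E3, W), payoffs (-2, 8).
Incumbent gets 6 moving first and -2 moving second, so Incumbent prefers to move first.

first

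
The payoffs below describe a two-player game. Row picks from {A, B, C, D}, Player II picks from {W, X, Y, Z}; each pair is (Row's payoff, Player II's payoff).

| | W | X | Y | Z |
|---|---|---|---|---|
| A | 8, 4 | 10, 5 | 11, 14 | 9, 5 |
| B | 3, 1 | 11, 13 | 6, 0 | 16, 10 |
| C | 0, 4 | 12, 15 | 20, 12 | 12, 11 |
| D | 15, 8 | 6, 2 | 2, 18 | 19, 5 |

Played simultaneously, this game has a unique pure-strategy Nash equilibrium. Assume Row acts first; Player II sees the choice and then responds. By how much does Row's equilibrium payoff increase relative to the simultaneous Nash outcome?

Player II best-responds to each possible Row move:
- A → Player II plays Y (best of 4, 5, 14, 5); Row gets 11.
- B → Player II plays X (best of 1, 13, 0, 10); Row gets 11.
- C → Player II plays X (best of 4, 15, 12, 11); Row gets 12.
- D → Player II plays Y (best of 8, 2, 18, 5); Row gets 2.
Row's induced payoffs are 11, 11, 12, 2, so Row commits to C. Subgame-perfect outcome: (C, X) with payoffs (12, 15).
For the simultaneous game, intersect best replies.
Row's best replies: W→D; X→C; Y→C; Z→D.
Player II's best replies: A→Y; B→X; C→X; D→Y.
The unique mutual best reply is (C, X), giving (12, 15).
Row's commitment gain: 12 − 12 = 0.

0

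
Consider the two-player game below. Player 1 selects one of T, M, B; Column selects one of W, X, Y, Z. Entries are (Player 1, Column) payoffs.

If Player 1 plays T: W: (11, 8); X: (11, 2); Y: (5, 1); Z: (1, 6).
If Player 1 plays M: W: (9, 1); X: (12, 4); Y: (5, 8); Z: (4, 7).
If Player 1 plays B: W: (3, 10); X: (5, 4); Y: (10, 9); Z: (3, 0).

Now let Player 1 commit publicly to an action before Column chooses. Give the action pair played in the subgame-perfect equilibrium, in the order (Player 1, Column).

Work backward from Column's decision.
- T: BR = W, leader payoff 11.
- M: BR = Y, leader payoff 5.
- B: BR = W, leader payoff 3.
Maximizing over 11, 5, 3, Player 1 chooses T. Subgame-perfect outcome: (T, W) with payoffs (11, 8).

(T, W)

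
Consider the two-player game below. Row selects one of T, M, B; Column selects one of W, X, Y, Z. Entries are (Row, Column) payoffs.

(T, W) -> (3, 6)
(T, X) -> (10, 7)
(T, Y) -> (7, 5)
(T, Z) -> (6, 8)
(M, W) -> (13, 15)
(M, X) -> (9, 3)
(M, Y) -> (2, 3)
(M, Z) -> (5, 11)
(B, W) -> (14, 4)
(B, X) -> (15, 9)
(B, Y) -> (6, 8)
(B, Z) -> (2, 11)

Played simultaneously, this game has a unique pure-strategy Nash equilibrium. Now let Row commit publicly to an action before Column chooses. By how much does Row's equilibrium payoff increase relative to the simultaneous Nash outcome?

Work backward from Column's decision.
- T → Column plays Z (best of 6, 7, 5, 8); Row gets 6.
- M → Column plays W (best of 15, 3, 3, 11); Row gets 13.
- B → Column plays Z (best of 4, 9, 8, 11); Row gets 2.
Among 6, 13, 2, the best is 13 at M. Subgame-perfect outcome: (M, W) with payoffs (13, 15).
Under simultaneous play:
Row's best replies: W→B; X→B; Y→T; Z→T.
Column's best replies: T→Z; M→W; B→Z.
Only (T, Z) has each player best-responding; Nash payoffs (6, 8).
Row's commitment gain: 13 − 6 = 7.

7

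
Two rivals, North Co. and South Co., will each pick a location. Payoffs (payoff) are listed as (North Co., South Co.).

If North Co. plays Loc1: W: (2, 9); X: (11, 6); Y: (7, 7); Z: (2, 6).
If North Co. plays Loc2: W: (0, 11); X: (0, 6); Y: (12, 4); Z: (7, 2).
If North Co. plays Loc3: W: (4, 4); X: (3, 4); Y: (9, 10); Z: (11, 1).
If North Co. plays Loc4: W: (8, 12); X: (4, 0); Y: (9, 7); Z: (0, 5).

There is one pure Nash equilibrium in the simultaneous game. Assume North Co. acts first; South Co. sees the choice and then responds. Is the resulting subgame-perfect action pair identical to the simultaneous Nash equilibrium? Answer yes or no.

no

South Co. best-responds to each possible North Co. move:
- Loc1 → South Co. plays W (best of 9, 6, 7, 6); North Co. gets 2.
- Loc2 → South Co. plays W (best of 11, 6, 4, 2); North Co. gets 0.
- Loc3 → South Co. plays Y (best of 4, 4, 10, 1); North Co. gets 9.
- Loc4 → South Co. plays W (best of 12, 0, 7, 5); North Co. gets 8.
Maximizing over 2, 0, 9, 8, North Co. chooses Loc3. Subgame-perfect outcome: (Loc3, Y) with payoffs (9, 10).
Under simultaneous play:
North Co.'s best replies: W→Loc4; X→Loc1; Y→Loc2; Z→Loc3.
South Co.'s best replies: Loc1→W; Loc2→W; Loc3→Y; Loc4→W.
Only (Loc4, W) has each player best-responding; Nash payoffs (8, 12).
Sequential outcome (Loc3, Y) differs from the Nash profile (Loc4, W).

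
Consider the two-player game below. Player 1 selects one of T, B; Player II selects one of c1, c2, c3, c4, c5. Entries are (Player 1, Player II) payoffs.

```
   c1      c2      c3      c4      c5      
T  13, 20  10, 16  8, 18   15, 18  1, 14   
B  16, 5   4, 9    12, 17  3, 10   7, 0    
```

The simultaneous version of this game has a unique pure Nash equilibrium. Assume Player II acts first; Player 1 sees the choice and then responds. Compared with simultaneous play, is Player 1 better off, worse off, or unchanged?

better off

Player 1 best-responds to each possible Player II move:
- c1: Player 1 compares 13, 16 and picks B; Player II would get 5.
- c2: Player 1 compares 10, 4 and picks T; Player II would get 16.
- c3: Player 1 compares 8, 12 and picks B; Player II would get 17.
- c4: Player 1 compares 15, 3 and picks T; Player II would get 18.
- c5: Player 1 compares 1, 7 and picks B; Player II would get 0.
Player II's induced payoffs are 5, 16, 17, 18, 0, so Player II commits to c4. Subgame-perfect outcome: (T, c4) with payoffs (15, 18).
For the simultaneous game, intersect best replies.
Player 1's best replies: c1→B; c2→T; c3→B; c4→T; c5→B.
Player II's best replies: T→c1; B→c3.
Only (B, c3) has each player best-responding; Nash payoffs (12, 17).
Player 1 earns 15 sequentially versus 12 at the Nash outcome: better off.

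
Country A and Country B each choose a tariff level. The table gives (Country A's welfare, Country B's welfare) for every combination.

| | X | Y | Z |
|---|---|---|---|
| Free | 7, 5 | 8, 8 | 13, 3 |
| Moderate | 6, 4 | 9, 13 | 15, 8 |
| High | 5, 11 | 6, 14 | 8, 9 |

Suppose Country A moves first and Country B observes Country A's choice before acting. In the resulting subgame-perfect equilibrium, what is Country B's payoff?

Work backward from Country B's decision.
- Free: BR = Y, leader payoff 8.
- Moderate: BR = Y, leader payoff 9.
- High: BR = Y, leader payoff 6.
Maximizing over 8, 9, 6, Country A chooses Moderate. Subgame-perfect outcome: (Moderate, Y) with payoffs (9, 13).

13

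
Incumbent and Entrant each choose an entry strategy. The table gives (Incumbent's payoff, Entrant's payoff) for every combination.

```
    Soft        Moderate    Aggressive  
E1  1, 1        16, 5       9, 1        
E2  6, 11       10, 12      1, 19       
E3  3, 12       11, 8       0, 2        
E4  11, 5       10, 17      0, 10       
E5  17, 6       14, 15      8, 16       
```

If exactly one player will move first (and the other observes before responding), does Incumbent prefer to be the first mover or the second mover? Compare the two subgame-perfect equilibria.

If Incumbent leads: Entrant's best replies are E1→Moderate, E2→Aggressive, E3→Soft, E4→Moderate, E5→Aggressive; Incumbent's induced payoffs 16, 1, 3, 10, 8; outcome (E1, Moderate), payoffs (16, 5).
If Entrant leads: Incumbent's best replies are Soft→E5, Moderate→E1, Aggressive→E1; Entrant's induced payoffs 6, 5, 1; outcome (E5, Soft), payoffs (17, 6).
Incumbent gets 16 moving first and 17 moving second, so Incumbent prefers to move second.

second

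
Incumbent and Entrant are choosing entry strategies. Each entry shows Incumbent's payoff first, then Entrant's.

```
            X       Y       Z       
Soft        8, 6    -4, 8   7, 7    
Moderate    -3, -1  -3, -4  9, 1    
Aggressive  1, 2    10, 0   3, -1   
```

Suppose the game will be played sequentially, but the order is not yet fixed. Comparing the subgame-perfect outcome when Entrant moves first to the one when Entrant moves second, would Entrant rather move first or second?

If Incumbent leads: Entrant's best replies are Soft→Y, Moderate→Z, Aggressive→X; Incumbent's induced payoffs -4, 9, 1; outcome (Moderate, Z), payoffs (9, 1).
If Entrant leads: Incumbent's best replies are X→Soft, Y→Aggressive, Z→Moderate; Entrant's induced payoffs 6, 0, 1; outcome (Soft, X), payoffs (8, 6).
Entrant gets 6 moving first and 1 moving second, so Entrant prefers to move first.

first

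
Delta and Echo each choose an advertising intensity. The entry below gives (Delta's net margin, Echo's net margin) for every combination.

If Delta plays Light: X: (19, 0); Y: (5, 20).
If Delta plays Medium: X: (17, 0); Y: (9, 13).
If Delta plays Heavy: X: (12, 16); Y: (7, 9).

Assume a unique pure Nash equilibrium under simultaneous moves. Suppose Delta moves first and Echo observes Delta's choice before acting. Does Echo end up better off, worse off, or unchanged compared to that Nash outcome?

Backward induction with Delta moving first.
- Light: BR = Y, leader payoff 5.
- Medium: BR = Y, leader payoff 9.
- Heavy: BR = X, leader payoff 12.
Maximizing over 5, 9, 12, Delta chooses Heavy. Subgame-perfect outcome: (Heavy, X) with payoffs (12, 16).
For the simultaneous game, intersect best replies.
Delta's best replies: X→Light; Y→Medium.
Echo's best replies: Light→Y; Medium→Y; Heavy→X.
The unique mutual best reply is (Medium, Y), giving (9, 13).
Echo earns 16 sequentially versus 13 at the Nash outcome: better off.

better off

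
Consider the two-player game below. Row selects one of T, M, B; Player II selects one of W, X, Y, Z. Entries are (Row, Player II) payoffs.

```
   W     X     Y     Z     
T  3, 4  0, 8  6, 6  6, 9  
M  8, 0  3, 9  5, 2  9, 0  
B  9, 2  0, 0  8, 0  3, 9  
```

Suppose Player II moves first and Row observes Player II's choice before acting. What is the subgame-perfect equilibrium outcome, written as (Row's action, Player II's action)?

(M, X)

Backward induction with Player II moving first.
- W → Row plays B (best of 3, 8, 9); Player II gets 2.
- X → Row plays M (best of 0, 3, 0); Player II gets 9.
- Y → Row plays B (best of 6, 5, 8); Player II gets 0.
- Z → Row plays M (best of 6, 9, 3); Player II gets 0.
Player II's induced payoffs are 2, 9, 0, 0, so Player II commits to X. Subgame-perfect outcome: (M, X) with payoffs (3, 9).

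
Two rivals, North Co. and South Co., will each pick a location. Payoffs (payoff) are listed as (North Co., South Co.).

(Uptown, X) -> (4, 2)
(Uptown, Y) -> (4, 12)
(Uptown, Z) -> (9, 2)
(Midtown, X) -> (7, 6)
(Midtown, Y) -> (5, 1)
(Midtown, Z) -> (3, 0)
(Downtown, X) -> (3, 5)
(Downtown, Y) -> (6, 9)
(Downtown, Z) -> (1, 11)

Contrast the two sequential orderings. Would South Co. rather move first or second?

If North Co. leads: South Co.'s best replies are Uptown→Y, Midtown→X, Downtown→Z; North Co.'s induced payoffs 4, 7, 1; outcome (Midtown, X), payoffs (7, 6).
If South Co. leads: North Co.'s best replies are X→Midtown, Y→Downtown, Z→Uptown; South Co.'s induced payoffs 6, 9, 2; outcome (Downtown, Y), payoffs (6, 9).
South Co. gets 9 moving first and 6 moving second, so South Co. prefers to move first.

first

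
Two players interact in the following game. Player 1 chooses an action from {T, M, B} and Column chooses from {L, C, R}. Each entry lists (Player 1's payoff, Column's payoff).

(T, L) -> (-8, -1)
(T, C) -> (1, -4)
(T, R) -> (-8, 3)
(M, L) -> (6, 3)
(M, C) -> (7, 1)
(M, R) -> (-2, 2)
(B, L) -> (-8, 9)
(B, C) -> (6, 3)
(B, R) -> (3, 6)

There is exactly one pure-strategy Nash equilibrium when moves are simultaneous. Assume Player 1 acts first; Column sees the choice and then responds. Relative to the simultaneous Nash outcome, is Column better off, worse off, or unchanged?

unchanged

Work backward from Column's decision.
- T → Column plays R (best of -1, -4, 3); Player 1 gets -8.
- M → Column plays L (best of 3, 1, 2); Player 1 gets 6.
- B → Column plays L (best of 9, 3, 6); Player 1 gets -8.
Player 1's induced payoffs are -8, 6, -8, so Player 1 commits to M. Subgame-perfect outcome: (M, L) with payoffs (6, 3).
For the simultaneous game, intersect best replies.
Player 1's best replies: L→M; C→M; R→B.
Column's best replies: T→R; M→L; B→L.
The unique mutual best reply is (M, L), giving (6, 3).
Column earns 3 sequentially versus 3 at the Nash outcome: unchanged.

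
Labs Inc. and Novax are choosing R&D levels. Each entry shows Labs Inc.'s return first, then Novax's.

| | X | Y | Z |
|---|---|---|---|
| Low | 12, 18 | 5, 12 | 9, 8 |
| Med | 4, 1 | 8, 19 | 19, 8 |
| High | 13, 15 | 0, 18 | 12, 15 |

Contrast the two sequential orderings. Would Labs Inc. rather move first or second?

If Labs Inc. leads: Novax's best replies are Low→X, Med→Y, High→Y; Labs Inc.'s induced payoffs 12, 8, 0; outcome (Low, X), payoffs (12, 18).
If Novax leads: Labs Inc.'s best replies are X→High, Y→Med, Z→Med; Novax's induced payoffs 15, 19, 8; outcome (Med, Y), payoffs (8, 19).
Labs Inc. gets 12 moving first and 8 moving second, so Labs Inc. prefers to move first.

first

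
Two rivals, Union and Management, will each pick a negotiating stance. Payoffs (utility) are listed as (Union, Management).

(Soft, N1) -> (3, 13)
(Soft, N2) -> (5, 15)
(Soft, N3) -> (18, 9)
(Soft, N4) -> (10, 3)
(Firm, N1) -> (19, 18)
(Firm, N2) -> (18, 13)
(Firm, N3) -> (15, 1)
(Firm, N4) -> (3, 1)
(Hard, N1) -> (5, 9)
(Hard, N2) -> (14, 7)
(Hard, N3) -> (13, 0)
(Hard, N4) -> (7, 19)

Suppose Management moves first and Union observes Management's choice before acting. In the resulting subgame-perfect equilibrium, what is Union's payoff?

19

Work backward from Union's decision.
- N1: BR = Firm, leader payoff 18.
- N2: BR = Firm, leader payoff 13.
- N3: BR = Soft, leader payoff 9.
- N4: BR = Soft, leader payoff 3.
Among 18, 13, 9, 3, the best is 18 at N1. Subgame-perfect outcome: (Firm, N1) with payoffs (19, 18).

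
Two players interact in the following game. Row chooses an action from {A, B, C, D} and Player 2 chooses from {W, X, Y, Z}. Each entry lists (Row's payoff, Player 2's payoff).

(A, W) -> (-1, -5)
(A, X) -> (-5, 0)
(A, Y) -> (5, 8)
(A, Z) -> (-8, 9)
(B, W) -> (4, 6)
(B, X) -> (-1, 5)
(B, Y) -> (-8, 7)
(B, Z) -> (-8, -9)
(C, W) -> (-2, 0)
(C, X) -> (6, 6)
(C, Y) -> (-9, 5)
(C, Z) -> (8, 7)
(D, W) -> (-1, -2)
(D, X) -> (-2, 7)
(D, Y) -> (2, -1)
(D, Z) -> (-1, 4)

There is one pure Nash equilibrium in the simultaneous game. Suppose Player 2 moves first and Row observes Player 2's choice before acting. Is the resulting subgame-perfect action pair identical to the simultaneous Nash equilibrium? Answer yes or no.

Backward induction with Player 2 moving first.
- W → Row plays B (best of -1, 4, -2, -1); Player 2 gets 6.
- X → Row plays C (best of -5, -1, 6, -2); Player 2 gets 6.
- Y → Row plays A (best of 5, -8, -9, 2); Player 2 gets 8.
- Z → Row plays C (best of -8, -8, 8, -1); Player 2 gets 7.
Player 2's induced payoffs are 6, 6, 8, 7, so Player 2 commits to Y. Subgame-perfect outcome: (A, Y) with payoffs (5, 8).
Under simultaneous play:
Row's best replies: W→B; X→C; Y→A; Z→C.
Player 2's best replies: A→Z; B→Y; C→Z; D→X.
Only (C, Z) has each player best-responding; Nash payoffs (8, 7).
Sequential outcome (A, Y) differs from the Nash profile (C, Z).

no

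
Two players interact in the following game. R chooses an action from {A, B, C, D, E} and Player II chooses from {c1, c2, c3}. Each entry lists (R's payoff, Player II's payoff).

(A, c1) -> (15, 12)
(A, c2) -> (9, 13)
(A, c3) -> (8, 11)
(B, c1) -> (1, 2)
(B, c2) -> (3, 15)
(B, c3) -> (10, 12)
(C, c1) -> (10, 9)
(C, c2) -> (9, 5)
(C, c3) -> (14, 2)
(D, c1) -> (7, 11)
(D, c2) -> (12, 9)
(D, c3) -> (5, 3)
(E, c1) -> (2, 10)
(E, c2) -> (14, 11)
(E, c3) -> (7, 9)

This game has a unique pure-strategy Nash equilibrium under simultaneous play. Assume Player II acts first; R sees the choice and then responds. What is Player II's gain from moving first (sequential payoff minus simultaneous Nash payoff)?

1

Solve by backward induction (Player II leads).
- c1: R compares 15, 1, 10, 7, 2 and picks A; Player II would get 12.
- c2: R compares 9, 3, 9, 12, 14 and picks E; Player II would get 11.
- c3: R compares 8, 10, 14, 5, 7 and picks C; Player II would get 2.
Player II's induced payoffs are 12, 11, 2, so Player II commits to c1. Subgame-perfect outcome: (A, c1) with payoffs (15, 12).
Now find the simultaneous Nash equilibrium.
R's best replies: c1→A; c2→E; c3→C.
Player II's best replies: A→c2; B→c2; C→c1; D→c1; E→c2.
Only (E, c2) has each player best-responding; Nash payoffs (14, 11).
Player II's commitment gain: 12 − 11 = 1.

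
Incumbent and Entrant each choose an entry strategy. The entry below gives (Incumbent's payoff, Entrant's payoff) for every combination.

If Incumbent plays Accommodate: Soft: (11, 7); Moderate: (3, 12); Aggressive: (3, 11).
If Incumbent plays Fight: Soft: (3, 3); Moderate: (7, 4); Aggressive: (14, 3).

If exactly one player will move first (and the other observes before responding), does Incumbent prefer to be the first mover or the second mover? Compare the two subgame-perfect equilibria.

second

If Incumbent leads: Entrant's best replies are Accommodate→Moderate, Fight→Moderate; Incumbent's induced payoffs 3, 7; outcome (Fight, Moderate), payoffs (7, 4).
If Entrant leads: Incumbent's best replies are Soft→Accommodate, Moderate→Fight, Aggressive→Fight; Entrant's induced payoffs 7, 4, 3; outcome (Accommodate, Soft), payoffs (11, 7).
Incumbent gets 7 moving first and 11 moving second, so Incumbent prefers to move second.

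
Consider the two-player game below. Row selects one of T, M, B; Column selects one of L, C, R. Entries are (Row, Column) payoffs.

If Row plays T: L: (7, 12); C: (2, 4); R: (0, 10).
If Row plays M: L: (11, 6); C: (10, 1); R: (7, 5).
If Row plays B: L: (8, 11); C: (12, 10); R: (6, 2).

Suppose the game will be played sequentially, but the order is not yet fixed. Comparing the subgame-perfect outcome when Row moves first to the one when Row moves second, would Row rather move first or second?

If Row leads: Column's best replies are T→L, M→L, B→L; Row's induced payoffs 7, 11, 8; outcome (M, L), payoffs (11, 6).
If Column leads: Row's best replies are L→M, C→B, R→M; Column's induced payoffs 6, 10, 5; outcome (B, C), payoffs (12, 10).
Row gets 11 moving first and 12 moving second, so Row prefers to move second.

second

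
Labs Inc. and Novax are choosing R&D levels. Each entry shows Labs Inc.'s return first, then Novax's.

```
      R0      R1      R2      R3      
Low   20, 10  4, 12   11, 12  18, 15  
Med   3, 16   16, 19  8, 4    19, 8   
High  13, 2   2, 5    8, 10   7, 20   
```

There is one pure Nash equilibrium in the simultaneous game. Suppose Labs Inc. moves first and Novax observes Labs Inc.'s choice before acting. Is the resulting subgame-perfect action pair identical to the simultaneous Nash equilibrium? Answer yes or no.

Novax best-responds to each possible Labs Inc. move:
- Low → Novax plays R3 (best of 10, 12, 12, 15); Labs Inc. gets 18.
- Med → Novax plays R1 (best of 16, 19, 4, 8); Labs Inc. gets 16.
- High → Novax plays R3 (best of 2, 5, 10, 20); Labs Inc. gets 7.
Maximizing over 18, 16, 7, Labs Inc. chooses Low. Subgame-perfect outcome: (Low, R3) with payoffs (18, 15).
Under simultaneous play:
Labs Inc.'s best replies: R0→Low; R1→Med; R2→Low; R3→Med.
Novax's best replies: Low→R3; Med→R1; High→R3.
Only (Med, R1) has each player best-responding; Nash payoffs (16, 19).
Sequential outcome (Low, R3) differs from the Nash profile (Med, R1).

no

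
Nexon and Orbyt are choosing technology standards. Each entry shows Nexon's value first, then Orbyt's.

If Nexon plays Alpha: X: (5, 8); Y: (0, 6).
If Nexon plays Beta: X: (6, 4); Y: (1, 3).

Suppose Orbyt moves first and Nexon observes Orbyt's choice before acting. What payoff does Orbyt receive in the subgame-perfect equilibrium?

Work backward from Nexon's decision.
- X → Nexon plays Beta (best of 5, 6); Orbyt gets 4.
- Y → Nexon plays Beta (best of 0, 1); Orbyt gets 3.
Maximizing over 4, 3, Orbyt chooses X. Subgame-perfect outcome: (Beta, X) with payoffs (6, 4).

4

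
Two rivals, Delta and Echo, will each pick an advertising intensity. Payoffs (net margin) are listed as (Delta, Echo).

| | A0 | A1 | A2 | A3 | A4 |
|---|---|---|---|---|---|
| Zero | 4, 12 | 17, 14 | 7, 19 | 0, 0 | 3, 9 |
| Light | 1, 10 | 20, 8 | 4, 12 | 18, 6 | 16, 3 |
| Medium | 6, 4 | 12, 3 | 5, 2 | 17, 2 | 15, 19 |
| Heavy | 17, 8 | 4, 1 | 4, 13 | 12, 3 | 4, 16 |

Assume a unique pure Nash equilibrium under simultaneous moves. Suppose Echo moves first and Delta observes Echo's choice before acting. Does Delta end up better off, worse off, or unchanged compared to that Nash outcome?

unchanged

Solve by backward induction (Echo leads).
- A0 → Delta plays Heavy (best of 4, 1, 6, 17); Echo gets 8.
- A1 → Delta plays Light (best of 17, 20, 12, 4); Echo gets 8.
- A2 → Delta plays Zero (best of 7, 4, 5, 4); Echo gets 19.
- A3 → Delta plays Light (best of 0, 18, 17, 12); Echo gets 6.
- A4 → Delta plays Light (best of 3, 16, 15, 4); Echo gets 3.
Among 8, 8, 19, 6, 3, the best is 19 at A2. Subgame-perfect outcome: (Zero, A2) with payoffs (7, 19).
Under simultaneous play:
Delta's best replies: A0→Heavy; A1→Light; A2→Zero; A3→Light; A4→Light.
Echo's best replies: Zero→A2; Light→A2; Medium→A4; Heavy→A4.
The unique mutual best reply is (Zero, A2), giving (7, 19).
Delta earns 7 sequentially versus 7 at the Nash outcome: unchanged.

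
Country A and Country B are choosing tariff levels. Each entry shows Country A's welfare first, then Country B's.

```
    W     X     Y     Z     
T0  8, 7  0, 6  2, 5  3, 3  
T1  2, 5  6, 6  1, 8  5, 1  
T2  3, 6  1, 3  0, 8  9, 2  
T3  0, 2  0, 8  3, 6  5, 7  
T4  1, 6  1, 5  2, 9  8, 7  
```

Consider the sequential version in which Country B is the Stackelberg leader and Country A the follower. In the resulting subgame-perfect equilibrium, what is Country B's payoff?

Country A best-responds to each possible Country B move:
- W → Country A plays T0 (best of 8, 2, 3, 0, 1); Country B gets 7.
- X → Country A plays T1 (best of 0, 6, 1, 0, 1); Country B gets 6.
- Y → Country A plays T3 (best of 2, 1, 0, 3, 2); Country B gets 6.
- Z → Country A plays T2 (best of 3, 5, 9, 5, 8); Country B gets 2.
Maximizing over 7, 6, 6, 2, Country B chooses W. Subgame-perfect outcome: (T0, W) with payoffs (8, 7).

7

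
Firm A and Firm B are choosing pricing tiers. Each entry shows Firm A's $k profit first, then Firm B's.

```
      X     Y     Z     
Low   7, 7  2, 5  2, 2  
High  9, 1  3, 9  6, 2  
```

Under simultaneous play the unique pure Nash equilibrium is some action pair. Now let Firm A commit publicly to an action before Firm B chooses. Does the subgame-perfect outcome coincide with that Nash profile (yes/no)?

no

Work backward from Firm B's decision.
- Low: Firm B compares 7, 5, 2 and picks X; Firm A would get 7.
- High: Firm B compares 1, 9, 2 and picks Y; Firm A would get 3.
Among 7, 3, the best is 7 at Low. Subgame-perfect outcome: (Low, X) with payoffs (7, 7).
Under simultaneous play:
Firm A's best replies: X→High; Y→High; Z→High.
Firm B's best replies: Low→X; High→Y.
The unique mutual best reply is (High, Y), giving (3, 9).
Sequential outcome (Low, X) differs from the Nash profile (High, Y).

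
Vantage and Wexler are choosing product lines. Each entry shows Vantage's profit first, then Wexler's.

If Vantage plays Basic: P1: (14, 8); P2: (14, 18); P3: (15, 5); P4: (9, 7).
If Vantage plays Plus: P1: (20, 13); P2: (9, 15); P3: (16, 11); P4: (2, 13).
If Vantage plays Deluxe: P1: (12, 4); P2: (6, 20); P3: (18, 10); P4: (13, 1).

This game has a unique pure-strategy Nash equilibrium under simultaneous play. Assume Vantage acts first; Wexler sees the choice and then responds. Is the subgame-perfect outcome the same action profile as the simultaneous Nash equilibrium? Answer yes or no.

Solve by backward induction (Vantage leads).
- Basic → Wexler plays P2 (best of 8, 18, 5, 7); Vantage gets 14.
- Plus → Wexler plays P2 (best of 13, 15, 11, 13); Vantage gets 9.
- Deluxe → Wexler plays P2 (best of 4, 20, 10, 1); Vantage gets 6.
Among 14, 9, 6, the best is 14 at Basic. Subgame-perfect outcome: (Basic, P2) with payoffs (14, 18).
Now find the simultaneous Nash equilibrium.
Vantage's best replies: P1→Plus; P2→Basic; P3→Deluxe; P4→Deluxe.
Wexler's best replies: Basic→P2; Plus→P2; Deluxe→P2.
The unique mutual best reply is (Basic, P2), giving (14, 18).
Sequential outcome (Basic, P2) coincides with the Nash profile (Basic, P2).

yes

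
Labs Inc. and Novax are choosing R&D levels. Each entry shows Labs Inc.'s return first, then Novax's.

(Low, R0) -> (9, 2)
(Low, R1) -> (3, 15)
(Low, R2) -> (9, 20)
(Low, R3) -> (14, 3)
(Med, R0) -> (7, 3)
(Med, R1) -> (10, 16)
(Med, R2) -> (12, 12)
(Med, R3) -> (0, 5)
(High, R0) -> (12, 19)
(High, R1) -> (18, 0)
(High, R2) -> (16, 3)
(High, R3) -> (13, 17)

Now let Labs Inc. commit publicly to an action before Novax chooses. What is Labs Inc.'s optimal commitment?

Work backward from Novax's decision.
- Low: Novax compares 2, 15, 20, 3 and picks R2; Labs Inc. would get 9.
- Med: Novax compares 3, 16, 12, 5 and picks R1; Labs Inc. would get 10.
- High: Novax compares 19, 0, 3, 17 and picks R0; Labs Inc. would get 12.
Labs Inc.'s induced payoffs are 9, 10, 12, so Labs Inc. commits to High. Subgame-perfect outcome: (High, R0) with payoffs (12, 19).

High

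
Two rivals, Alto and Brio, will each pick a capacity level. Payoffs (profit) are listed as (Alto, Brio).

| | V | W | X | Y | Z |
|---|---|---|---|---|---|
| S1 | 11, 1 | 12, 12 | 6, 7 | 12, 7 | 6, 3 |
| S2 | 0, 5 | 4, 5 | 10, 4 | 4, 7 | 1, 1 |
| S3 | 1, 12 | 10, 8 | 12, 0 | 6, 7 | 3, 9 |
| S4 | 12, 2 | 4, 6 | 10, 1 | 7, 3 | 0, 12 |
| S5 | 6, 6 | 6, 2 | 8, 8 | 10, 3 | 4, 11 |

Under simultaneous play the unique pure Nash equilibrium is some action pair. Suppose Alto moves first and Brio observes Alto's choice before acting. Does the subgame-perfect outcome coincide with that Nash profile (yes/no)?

yes

Solve by backward induction (Alto leads).
- S1 → Brio plays W (best of 1, 12, 7, 7, 3); Alto gets 12.
- S2 → Brio plays Y (best of 5, 5, 4, 7, 1); Alto gets 4.
- S3 → Brio plays V (best of 12, 8, 0, 7, 9); Alto gets 1.
- S4 → Brio plays Z (best of 2, 6, 1, 3, 12); Alto gets 0.
- S5 → Brio plays Z (best of 6, 2, 8, 3, 11); Alto gets 4.
Among 12, 4, 1, 0, 4, the best is 12 at S1. Subgame-perfect outcome: (S1, W) with payoffs (12, 12).
Under simultaneous play:
Alto's best replies: V→S4; W→S1; X→S3; Y→S1; Z→S1.
Brio's best replies: S1→W; S2→Y; S3→V; S4→Z; S5→Z.
Only (S1, W) has each player best-responding; Nash payoffs (12, 12).
Sequential outcome (S1, W) coincides with the Nash profile (S1, W).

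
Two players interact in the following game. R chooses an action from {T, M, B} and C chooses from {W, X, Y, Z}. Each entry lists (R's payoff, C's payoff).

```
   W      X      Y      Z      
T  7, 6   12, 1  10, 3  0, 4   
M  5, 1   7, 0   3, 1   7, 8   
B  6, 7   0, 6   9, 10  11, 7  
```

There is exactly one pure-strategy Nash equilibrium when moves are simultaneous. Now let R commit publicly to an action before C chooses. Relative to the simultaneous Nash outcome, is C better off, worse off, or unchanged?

Backward induction with R moving first.
- T: C compares 6, 1, 3, 4 and picks W; R would get 7.
- M: C compares 1, 0, 1, 8 and picks Z; R would get 7.
- B: C compares 7, 6, 10, 7 and picks Y; R would get 9.
Among 7, 7, 9, the best is 9 at B. Subgame-perfect outcome: (B, Y) with payoffs (9, 10).
For the simultaneous game, intersect best replies.
R's best replies: W→T; X→T; Y→T; Z→B.
C's best replies: T→W; M→Z; B→Y.
The unique mutual best reply is (T, W), giving (7, 6).
C earns 10 sequentially versus 6 at the Nash outcome: better off.

better off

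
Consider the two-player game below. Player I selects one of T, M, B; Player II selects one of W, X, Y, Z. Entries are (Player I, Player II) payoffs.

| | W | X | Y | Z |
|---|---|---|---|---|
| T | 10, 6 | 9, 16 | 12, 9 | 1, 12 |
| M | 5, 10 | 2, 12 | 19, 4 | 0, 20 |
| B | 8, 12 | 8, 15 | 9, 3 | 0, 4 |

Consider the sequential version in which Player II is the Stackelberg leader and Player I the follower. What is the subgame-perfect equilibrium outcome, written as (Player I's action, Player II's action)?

(T, X)

Player I best-responds to each possible Player II move:
- W → Player I plays T (best of 10, 5, 8); Player II gets 6.
- X → Player I plays T (best of 9, 2, 8); Player II gets 16.
- Y → Player I plays M (best of 12, 19, 9); Player II gets 4.
- Z → Player I plays T (best of 1, 0, 0); Player II gets 12.
Player II's induced payoffs are 6, 16, 4, 12, so Player II commits to X. Subgame-perfect outcome: (T, X) with payoffs (9, 16).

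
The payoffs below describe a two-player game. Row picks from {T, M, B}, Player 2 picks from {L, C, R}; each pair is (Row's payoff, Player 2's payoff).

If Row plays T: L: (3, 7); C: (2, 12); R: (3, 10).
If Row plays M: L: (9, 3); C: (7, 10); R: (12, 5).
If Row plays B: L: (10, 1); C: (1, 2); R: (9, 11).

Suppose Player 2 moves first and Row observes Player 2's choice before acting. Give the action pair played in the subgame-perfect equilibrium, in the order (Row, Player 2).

(M, C)

Solve by backward induction (Player 2 leads).
- L: Row compares 3, 9, 10 and picks B; Player 2 would get 1.
- C: Row compares 2, 7, 1 and picks M; Player 2 would get 10.
- R: Row compares 3, 12, 9 and picks M; Player 2 would get 5.
Maximizing over 1, 10, 5, Player 2 chooses C. Subgame-perfect outcome: (M, C) with payoffs (7, 10).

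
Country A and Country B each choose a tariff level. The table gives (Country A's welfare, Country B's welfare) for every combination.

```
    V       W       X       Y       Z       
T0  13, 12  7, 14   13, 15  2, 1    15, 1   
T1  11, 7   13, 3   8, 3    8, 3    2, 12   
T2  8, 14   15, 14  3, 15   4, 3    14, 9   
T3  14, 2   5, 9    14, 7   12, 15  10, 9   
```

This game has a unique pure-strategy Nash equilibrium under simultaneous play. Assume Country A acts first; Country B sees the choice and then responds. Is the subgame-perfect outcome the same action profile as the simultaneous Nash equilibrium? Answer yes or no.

Work backward from Country B's decision.
- T0: Country B compares 12, 14, 15, 1, 1 and picks X; Country A would get 13.
- T1: Country B compares 7, 3, 3, 3, 12 and picks Z; Country A would get 2.
- T2: Country B compares 14, 14, 15, 3, 9 and picks X; Country A would get 3.
- T3: Country B compares 2, 9, 7, 15, 9 and picks Y; Country A would get 12.
Country A's induced payoffs are 13, 2, 3, 12, so Country A commits to T0. Subgame-perfect outcome: (T0, X) with payoffs (13, 15).
For the simultaneous game, intersect best replies.
Country A's best replies: V→T3; W→T2; X→T3; Y→T3; Z→T0.
Country B's best replies: T0→X; T1→Z; T2→X; T3→Y.
The unique mutual best reply is (T3, Y), giving (12, 15).
Sequential outcome (T0, X) differs from the Nash profile (T3, Y).

no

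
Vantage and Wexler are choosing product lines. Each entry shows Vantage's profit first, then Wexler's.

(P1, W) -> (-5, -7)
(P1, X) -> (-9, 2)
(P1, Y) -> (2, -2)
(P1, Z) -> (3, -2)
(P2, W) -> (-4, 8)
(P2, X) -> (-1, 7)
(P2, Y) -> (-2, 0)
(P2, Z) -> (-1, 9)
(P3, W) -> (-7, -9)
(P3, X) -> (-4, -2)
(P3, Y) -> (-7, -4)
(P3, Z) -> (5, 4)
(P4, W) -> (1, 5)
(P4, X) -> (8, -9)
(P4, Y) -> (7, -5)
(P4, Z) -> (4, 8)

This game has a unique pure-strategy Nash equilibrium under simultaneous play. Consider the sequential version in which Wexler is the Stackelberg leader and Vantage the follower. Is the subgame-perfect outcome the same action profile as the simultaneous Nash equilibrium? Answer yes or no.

no

Work backward from Vantage's decision.
- W → Vantage plays P4 (best of -5, -4, -7, 1); Wexler gets 5.
- X → Vantage plays P4 (best of -9, -1, -4, 8); Wexler gets -9.
- Y → Vantage plays P4 (best of 2, -2, -7, 7); Wexler gets -5.
- Z → Vantage plays P3 (best of 3, -1, 5, 4); Wexler gets 4.
Wexler's induced payoffs are 5, -9, -5, 4, so Wexler commits to W. Subgame-perfect outcome: (P4, W) with payoffs (1, 5).
Now find the simultaneous Nash equilibrium.
Vantage's best replies: W→P4; X→P4; Y→P4; Z→P3.
Wexler's best replies: P1→X; P2→Z; P3→Z; P4→Z.
The unique mutual best reply is (P3, Z), giving (5, 4).
Sequential outcome (P4, W) differs from the Nash profile (P3, Z).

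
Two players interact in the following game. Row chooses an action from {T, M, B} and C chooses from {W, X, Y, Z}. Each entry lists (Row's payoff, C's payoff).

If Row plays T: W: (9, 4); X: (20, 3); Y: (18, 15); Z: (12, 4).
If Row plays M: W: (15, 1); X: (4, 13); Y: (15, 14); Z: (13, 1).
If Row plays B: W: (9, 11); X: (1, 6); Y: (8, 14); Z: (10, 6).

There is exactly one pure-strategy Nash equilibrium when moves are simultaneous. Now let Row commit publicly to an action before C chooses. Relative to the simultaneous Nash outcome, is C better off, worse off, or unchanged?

Solve by backward induction (Row leads).
- T: C compares 4, 3, 15, 4 and picks Y; Row would get 18.
- M: C compares 1, 13, 14, 1 and picks Y; Row would get 15.
- B: C compares 11, 6, 14, 6 and picks Y; Row would get 8.
Row's induced payoffs are 18, 15, 8, so Row commits to T. Subgame-perfect outcome: (T, Y) with payoffs (18, 15).
For the simultaneous game, intersect best replies.
Row's best replies: W→M; X→T; Y→T; Z→M.
C's best replies: T→Y; M→Y; B→Y.
Only (T, Y) has each player best-responding; Nash payoffs (18, 15).
C earns 15 sequentially versus 15 at the Nash outcome: unchanged.

unchanged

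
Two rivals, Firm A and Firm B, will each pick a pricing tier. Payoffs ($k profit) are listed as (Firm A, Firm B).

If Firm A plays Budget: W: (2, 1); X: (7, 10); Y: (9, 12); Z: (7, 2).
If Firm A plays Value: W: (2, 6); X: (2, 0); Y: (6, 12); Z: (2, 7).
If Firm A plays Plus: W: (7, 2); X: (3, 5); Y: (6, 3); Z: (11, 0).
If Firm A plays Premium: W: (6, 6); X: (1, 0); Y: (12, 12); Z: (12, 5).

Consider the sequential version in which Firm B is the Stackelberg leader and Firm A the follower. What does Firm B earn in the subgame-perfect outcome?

Backward induction with Firm B moving first.
- W: Firm A compares 2, 2, 7, 6 and picks Plus; Firm B would get 2.
- X: Firm A compares 7, 2, 3, 1 and picks Budget; Firm B would get 10.
- Y: Firm A compares 9, 6, 6, 12 and picks Premium; Firm B would get 12.
- Z: Firm A compares 7, 2, 11, 12 and picks Premium; Firm B would get 5.
Among 2, 10, 12, 5, the best is 12 at Y. Subgame-perfect outcome: (Premium, Y) with payoffs (12, 12).

12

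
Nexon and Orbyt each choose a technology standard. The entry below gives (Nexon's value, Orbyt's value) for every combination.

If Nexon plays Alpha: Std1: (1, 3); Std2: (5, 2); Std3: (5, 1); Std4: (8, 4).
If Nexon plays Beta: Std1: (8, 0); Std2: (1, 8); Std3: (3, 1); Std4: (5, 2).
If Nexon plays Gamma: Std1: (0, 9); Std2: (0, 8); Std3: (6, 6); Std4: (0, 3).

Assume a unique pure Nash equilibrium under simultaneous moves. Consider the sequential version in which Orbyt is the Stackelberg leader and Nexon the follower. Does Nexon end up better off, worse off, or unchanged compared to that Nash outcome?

Solve by backward induction (Orbyt leads).
- Std1: BR = Beta, leader payoff 0.
- Std2: BR = Alpha, leader payoff 2.
- Std3: BR = Gamma, leader payoff 6.
- Std4: BR = Alpha, leader payoff 4.
Among 0, 2, 6, 4, the best is 6 at Std3. Subgame-perfect outcome: (Gamma, Std3) with payoffs (6, 6).
Now find the simultaneous Nash equilibrium.
Nexon's best replies: Std1→Beta; Std2→Alpha; Std3→Gamma; Std4→Alpha.
Orbyt's best replies: Alpha→Std4; Beta→Std2; Gamma→Std1.
The unique mutual best reply is (Alpha, Std4), giving (8, 4).
Nexon earns 6 sequentially versus 8 at the Nash outcome: worse off.

worse off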